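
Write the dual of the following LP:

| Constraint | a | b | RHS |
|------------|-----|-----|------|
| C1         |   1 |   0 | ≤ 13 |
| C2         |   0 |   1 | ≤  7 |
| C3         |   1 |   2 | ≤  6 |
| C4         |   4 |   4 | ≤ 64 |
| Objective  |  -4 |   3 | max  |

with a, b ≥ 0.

Primal max cᵀx s.t. Ax ≤ b, x ≥ 0  →  Dual min bᵀy s.t. Aᵀy ≥ c, y ≥ 0.

Minimize: z = 13y1 + 7y2 + 6y3 + 64y4

Subject to:
  y1 + y3 + 4y4 ≥ -4
  y2 + 2y3 + 4y4 ≥ 3
  y1, y2, y3, y4 ≥ 0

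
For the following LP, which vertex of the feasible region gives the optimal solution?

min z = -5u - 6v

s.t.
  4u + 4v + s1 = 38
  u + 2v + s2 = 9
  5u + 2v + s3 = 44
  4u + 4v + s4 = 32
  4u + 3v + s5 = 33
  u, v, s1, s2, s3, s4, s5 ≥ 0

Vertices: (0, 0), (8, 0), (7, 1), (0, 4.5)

Evaluate the objective at each vertex of the feasible region:
  z(0, 0) = 0
  z(8, 0) = -40
  z(7, 1) = -41  ←
  z(0, 4.5) = -27
The minimum is at u = 7, v = 1.

(7, 1)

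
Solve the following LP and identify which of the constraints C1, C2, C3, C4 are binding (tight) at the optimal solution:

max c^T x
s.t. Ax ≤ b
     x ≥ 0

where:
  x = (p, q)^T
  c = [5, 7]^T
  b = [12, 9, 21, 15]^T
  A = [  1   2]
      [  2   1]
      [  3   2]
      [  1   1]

At p = 2, q = 5, compute slack b - a·x for each constraint:
  C1: 12 − 12 = 0  (binding)
  C2: 9 − 9 = 0  (binding)
  C3: 21 − 16 = 5  (slack)
  C4: 15 − 7 = 8  (slack)

Optimal: p = 2, q = 5
Binding: C1, C2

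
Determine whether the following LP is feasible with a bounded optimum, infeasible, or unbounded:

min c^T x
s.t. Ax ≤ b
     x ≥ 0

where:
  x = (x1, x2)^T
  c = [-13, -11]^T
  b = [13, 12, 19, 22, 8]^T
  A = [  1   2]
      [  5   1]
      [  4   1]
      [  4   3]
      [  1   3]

Feasible with a bounded optimal solution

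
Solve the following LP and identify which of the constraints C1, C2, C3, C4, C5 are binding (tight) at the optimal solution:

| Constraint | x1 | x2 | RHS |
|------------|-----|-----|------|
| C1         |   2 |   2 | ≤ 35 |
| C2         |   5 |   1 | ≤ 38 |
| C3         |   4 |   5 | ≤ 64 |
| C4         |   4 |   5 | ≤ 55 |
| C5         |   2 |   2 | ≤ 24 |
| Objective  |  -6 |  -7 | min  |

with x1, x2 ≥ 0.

At x1 = 5, x2 = 7, compute slack b - a·x for each constraint:
  C1: 35 − 24 = 11  (slack)
  C2: 38 − 32 = 6  (slack)
  C3: 64 − 55 = 9  (slack)
  C4: 55 − 55 = 0  (binding)
  C5: 24 − 24 = 0  (binding)

Optimal: x1 = 5, x2 = 7
Binding: C4, C5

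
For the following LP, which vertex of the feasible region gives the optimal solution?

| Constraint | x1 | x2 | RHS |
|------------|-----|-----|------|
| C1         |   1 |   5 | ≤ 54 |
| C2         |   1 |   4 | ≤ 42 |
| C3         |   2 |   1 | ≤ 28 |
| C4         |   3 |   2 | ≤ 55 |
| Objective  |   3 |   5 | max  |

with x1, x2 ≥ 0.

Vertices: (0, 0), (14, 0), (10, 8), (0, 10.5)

Evaluate the objective at each vertex of the feasible region:
  z(0, 0) = 0
  z(14, 0) = 42
  z(10, 8) = 70  ←
  z(0, 10.5) = 52.5
The maximum is at x1 = 10, x2 = 8.

(10, 8)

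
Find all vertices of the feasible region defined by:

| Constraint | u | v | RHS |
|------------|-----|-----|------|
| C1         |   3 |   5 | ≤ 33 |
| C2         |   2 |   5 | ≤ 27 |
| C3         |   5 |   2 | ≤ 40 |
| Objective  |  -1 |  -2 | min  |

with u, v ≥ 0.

(0, 0), (8, 0), (7.053, 2.368), (6, 3), (0, 5.4)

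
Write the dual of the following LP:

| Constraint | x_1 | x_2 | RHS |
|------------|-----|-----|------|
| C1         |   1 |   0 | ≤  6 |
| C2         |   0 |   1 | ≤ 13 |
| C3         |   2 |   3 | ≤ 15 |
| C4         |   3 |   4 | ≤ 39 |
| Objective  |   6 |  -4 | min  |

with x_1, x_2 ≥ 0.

Primal min cᵀx s.t. Ax ≤ b, x ≥ 0  →  Dual max −bᵀy s.t. Aᵀy ≥ −c, y ≥ 0.

Maximize: z = -6y1 - 13y2 - 15y3 - 39y4

Subject to:
  y1 + 2y3 + 3y4 ≥ -6
  y2 + 3y3 + 4y4 ≥ 4
  y1, y2, y3, y4 ≥ 0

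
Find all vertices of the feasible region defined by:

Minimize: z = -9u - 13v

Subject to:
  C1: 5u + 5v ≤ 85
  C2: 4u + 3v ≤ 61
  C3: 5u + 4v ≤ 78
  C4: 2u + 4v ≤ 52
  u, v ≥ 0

(0, 0), (15.25, 0), (10, 7), (8, 9), (0, 13)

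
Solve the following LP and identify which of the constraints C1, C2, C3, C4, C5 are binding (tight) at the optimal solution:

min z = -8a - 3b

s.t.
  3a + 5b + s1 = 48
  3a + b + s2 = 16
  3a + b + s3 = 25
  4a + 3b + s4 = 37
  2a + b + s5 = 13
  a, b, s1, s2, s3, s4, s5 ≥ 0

At a = 3, b = 7, compute slack b - a·x for each constraint:
  C1: 48 − 44 = 4  (slack)
  C2: 16 − 16 = 0  (binding)
  C3: 25 − 16 = 9  (slack)
  C4: 37 − 33 = 4  (slack)
  C5: 13 − 13 = 0  (binding)

Optimal: a = 3, b = 7
Binding: C2, C5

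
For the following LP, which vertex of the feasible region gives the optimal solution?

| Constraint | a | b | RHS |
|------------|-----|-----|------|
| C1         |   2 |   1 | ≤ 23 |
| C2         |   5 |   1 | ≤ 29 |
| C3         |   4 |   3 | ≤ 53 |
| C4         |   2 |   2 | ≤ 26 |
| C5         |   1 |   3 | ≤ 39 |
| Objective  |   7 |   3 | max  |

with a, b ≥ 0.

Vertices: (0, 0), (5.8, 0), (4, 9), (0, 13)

Evaluate the objective at each vertex of the feasible region:
  z(0, 0) = 0
  z(5.8, 0) = 40.6
  z(4, 9) = 55  ←
  z(0, 13) = 39
The maximum is at a = 4, b = 9.

(4, 9)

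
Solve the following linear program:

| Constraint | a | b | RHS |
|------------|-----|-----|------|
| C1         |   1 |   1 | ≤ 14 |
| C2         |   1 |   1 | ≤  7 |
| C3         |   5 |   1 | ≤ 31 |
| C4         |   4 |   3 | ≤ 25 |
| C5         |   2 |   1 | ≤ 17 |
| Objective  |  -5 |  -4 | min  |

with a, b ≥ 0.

Evaluate the objective at each vertex of the feasible region:
  z(0, 0) = 0
  z(6.2, 0) = -31
  z(6.182, 0.09091) = -31.27
  z(4, 3) = -32  ←
  z(0, 7) = -28
The minimum is at a = 4, b = 3.

a = 4, b = 3, z = -32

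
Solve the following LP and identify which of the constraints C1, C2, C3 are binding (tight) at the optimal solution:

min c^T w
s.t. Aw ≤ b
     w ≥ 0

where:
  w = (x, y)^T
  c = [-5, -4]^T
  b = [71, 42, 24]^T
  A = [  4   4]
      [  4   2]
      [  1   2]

At x = 6, y = 9, compute slack b - a·x for each constraint:
  C1: 71 − 60 = 11  (slack)
  C2: 42 − 42 = 0  (binding)
  C3: 24 − 24 = 0  (binding)

Optimal: x = 6, y = 9
Binding: C2, C3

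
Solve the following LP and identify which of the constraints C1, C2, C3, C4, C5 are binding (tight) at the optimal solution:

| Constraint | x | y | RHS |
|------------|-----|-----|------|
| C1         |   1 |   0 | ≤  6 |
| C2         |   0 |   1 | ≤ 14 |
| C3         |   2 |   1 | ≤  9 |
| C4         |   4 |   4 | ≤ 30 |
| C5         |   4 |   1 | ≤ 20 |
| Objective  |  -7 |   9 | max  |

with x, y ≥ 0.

At x = 0, y = 7.5, compute slack b - a·x for each constraint:
  C1: 6 − 0 = 6  (slack)
  C2: 14 − 7.5 = 6.5  (slack)
  C3: 9 − 7.5 = 1.5  (slack)
  C4: 30 − 30 = 0  (binding)
  C5: 20 − 7.5 = 12.5  (slack)

Optimal: x = 0, y = 7.5
Binding: C4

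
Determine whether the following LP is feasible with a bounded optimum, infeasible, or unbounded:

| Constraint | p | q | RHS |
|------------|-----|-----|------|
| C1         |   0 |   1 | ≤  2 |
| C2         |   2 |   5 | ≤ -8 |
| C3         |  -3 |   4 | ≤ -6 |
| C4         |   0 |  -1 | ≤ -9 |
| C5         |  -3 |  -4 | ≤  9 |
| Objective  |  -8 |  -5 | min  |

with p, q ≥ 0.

Infeasible (no feasible solution exists)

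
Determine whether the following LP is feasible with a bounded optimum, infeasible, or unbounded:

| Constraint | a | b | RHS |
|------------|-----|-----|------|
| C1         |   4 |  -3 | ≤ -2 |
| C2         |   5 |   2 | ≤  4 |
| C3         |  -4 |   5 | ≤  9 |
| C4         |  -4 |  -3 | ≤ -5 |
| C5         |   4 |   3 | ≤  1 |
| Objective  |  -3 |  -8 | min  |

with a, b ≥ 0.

Infeasible (no feasible solution exists)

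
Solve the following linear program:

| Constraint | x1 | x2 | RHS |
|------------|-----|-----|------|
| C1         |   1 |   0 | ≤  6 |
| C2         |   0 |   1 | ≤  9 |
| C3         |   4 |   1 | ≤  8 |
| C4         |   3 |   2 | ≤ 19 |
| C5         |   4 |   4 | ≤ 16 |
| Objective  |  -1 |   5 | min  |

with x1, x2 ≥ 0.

Evaluate the objective at each vertex of the feasible region:
  z(0, 0) = 0
  z(2, 0) = -2  ←
  z(1.333, 2.667) = 12
  z(0, 4) = 20
The minimum is at x1 = 2, x2 = 0.

x1 = 2, x2 = 0, z = -2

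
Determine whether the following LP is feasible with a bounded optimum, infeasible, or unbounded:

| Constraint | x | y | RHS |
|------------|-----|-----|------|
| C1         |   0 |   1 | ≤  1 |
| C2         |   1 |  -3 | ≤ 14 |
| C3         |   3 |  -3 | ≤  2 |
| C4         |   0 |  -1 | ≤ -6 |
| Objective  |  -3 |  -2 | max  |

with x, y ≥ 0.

Infeasible (no feasible solution exists)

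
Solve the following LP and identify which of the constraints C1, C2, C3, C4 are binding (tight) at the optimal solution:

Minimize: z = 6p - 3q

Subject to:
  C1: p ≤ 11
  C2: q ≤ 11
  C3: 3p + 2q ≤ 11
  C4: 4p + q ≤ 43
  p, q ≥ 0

At p = 0, q = 5.5, compute slack b - a·x for each constraint:
  C1: 11 − 0 = 11  (slack)
  C2: 11 − 5.5 = 5.5  (slack)
  C3: 11 − 11 = 0  (binding)
  C4: 43 − 5.5 = 37.5  (slack)

Optimal: p = 0, q = 5.5
Binding: C3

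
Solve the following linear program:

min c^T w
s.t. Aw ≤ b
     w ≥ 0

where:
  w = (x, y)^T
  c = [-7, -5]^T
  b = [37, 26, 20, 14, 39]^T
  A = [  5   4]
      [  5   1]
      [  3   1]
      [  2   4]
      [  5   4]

Evaluate the objective at each vertex of the feasible region:
  z(0, 0) = 0
  z(5.2, 0) = -36.4
  z(5, 1) = -40  ←
  z(0, 3.5) = -17.5
The minimum is at x = 5, y = 1.

x = 5, y = 1, z = -40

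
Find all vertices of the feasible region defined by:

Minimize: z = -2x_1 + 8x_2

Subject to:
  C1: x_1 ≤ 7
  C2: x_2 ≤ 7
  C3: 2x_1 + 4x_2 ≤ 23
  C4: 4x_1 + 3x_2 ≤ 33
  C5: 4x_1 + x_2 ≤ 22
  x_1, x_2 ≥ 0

(0, 0), (5.5, 0), (4.643, 3.429), (0, 5.75)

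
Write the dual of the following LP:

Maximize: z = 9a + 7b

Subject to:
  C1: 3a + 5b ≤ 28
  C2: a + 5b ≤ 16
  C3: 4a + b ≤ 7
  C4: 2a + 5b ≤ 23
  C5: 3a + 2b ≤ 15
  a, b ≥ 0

Primal max cᵀx s.t. Ax ≤ b, x ≥ 0  →  Dual min bᵀy s.t. Aᵀy ≥ c, y ≥ 0.

Minimize: z = 28y1 + 16y2 + 7y3 + 23y4 + 15y5

Subject to:
  3y1 + y2 + 4y3 + 2y4 + 3y5 ≥ 9
  5y1 + 5y2 + y3 + 5y4 + 2y5 ≥ 7
  y1, y2, y3, y4, y5 ≥ 0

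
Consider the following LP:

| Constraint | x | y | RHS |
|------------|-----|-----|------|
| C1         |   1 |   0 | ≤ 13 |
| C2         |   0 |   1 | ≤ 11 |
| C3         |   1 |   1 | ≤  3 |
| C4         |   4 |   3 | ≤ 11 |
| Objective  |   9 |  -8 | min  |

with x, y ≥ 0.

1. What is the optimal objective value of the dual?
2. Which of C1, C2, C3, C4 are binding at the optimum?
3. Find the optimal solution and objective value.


1. -24
2. C3
3. x = 0, y = 3, z = -24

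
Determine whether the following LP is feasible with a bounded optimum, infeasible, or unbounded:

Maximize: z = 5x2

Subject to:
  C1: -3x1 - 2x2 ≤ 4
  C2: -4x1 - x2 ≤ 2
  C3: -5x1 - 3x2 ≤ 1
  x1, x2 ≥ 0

Unbounded (objective can increase without bound)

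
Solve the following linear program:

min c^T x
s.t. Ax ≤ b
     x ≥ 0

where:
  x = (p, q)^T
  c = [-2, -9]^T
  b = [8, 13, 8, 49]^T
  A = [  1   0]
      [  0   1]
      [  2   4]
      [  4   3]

Evaluate the objective at each vertex of the feasible region:
  z(0, 0) = 0
  z(4, 0) = -8
  z(0, 2) = -18  ←
The minimum is at p = 0, q = 2.

p = 0, q = 2, z = -18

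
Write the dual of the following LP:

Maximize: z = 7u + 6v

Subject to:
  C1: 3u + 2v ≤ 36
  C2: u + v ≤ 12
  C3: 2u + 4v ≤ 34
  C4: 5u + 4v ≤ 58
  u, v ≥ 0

Primal max cᵀx s.t. Ax ≤ b, x ≥ 0  →  Dual min bᵀy s.t. Aᵀy ≥ c, y ≥ 0.

Minimize: z = 36y1 + 12y2 + 34y3 + 58y4

Subject to:
  3y1 + y2 + 2y3 + 5y4 ≥ 7
  2y1 + y2 + 4y3 + 4y4 ≥ 6
  y1, y2, y3, y4 ≥ 0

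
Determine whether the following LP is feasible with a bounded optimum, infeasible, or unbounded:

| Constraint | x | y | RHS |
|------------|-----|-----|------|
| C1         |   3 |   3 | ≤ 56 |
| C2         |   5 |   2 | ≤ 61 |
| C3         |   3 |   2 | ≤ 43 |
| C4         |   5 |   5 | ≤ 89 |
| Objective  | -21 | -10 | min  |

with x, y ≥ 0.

Feasible with a bounded optimal solution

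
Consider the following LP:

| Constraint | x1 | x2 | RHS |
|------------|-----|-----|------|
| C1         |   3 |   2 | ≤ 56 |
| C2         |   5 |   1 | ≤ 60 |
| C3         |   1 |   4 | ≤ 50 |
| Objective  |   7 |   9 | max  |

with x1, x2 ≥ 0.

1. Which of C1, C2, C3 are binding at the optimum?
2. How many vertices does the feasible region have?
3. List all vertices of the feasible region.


1. C2, C3
2. 4
3. (0, 0), (12, 0), (10, 10), (0, 12.5)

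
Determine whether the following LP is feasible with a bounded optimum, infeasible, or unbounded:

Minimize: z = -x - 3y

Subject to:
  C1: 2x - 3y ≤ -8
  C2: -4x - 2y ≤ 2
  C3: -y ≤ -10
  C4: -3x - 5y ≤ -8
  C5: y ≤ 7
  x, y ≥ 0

Infeasible (no feasible solution exists)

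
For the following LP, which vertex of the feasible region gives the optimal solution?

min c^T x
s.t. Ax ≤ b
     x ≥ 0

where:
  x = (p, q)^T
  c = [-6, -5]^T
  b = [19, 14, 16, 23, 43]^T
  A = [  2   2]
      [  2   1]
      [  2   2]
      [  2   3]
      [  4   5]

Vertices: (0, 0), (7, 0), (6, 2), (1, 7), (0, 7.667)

Evaluate the objective at each vertex of the feasible region:
  z(0, 0) = 0
  z(7, 0) = -42
  z(6, 2) = -46  ←
  z(1, 7) = -41
  z(0, 7.667) = -38.33
The minimum is at p = 6, q = 2.

(6, 2)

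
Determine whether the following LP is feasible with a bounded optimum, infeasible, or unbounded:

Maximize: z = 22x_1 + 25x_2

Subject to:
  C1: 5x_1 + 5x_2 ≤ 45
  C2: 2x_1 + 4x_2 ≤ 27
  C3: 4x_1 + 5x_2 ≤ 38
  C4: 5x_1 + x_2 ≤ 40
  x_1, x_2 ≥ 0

Feasible with a bounded optimal solution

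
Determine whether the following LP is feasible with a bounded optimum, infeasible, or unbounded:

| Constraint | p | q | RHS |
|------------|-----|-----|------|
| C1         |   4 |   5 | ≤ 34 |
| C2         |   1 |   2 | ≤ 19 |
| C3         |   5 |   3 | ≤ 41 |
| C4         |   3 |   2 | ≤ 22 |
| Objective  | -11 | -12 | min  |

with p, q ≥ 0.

Feasible with a bounded optimal solution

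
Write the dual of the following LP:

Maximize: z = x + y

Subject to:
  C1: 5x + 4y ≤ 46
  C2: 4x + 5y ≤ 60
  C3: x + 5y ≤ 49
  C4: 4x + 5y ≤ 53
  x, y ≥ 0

Primal max cᵀx s.t. Ax ≤ b, x ≥ 0  →  Dual min bᵀy s.t. Aᵀy ≥ c, y ≥ 0.

Minimize: z = 46y1 + 60y2 + 49y3 + 53y4

Subject to:
  5y1 + 4y2 + y3 + 4y4 ≥ 1
  4y1 + 5y2 + 5y3 + 5y4 ≥ 1
  y1, y2, y3, y4 ≥ 0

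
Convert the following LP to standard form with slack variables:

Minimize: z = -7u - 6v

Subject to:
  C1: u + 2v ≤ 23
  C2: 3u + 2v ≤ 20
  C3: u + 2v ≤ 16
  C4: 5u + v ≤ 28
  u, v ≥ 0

min z = -7u - 6v

s.t.
  u + 2v + s1 = 23
  3u + 2v + s2 = 20
  u + 2v + s3 = 16
  5u + v + s4 = 28
  u, v, s1, s2, s3, s4 ≥ 0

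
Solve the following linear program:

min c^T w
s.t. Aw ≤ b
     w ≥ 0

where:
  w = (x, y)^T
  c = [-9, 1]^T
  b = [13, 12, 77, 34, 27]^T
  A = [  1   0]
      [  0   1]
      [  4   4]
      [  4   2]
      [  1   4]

Evaluate the objective at each vertex of the feasible region:
  z(0, 0) = 0
  z(8.5, 0) = -76.5  ←
  z(5.857, 5.286) = -47.43
  z(0, 6.75) = 6.75
The minimum is at x = 8.5, y = 0.

x = 8.5, y = 0, z = -76.5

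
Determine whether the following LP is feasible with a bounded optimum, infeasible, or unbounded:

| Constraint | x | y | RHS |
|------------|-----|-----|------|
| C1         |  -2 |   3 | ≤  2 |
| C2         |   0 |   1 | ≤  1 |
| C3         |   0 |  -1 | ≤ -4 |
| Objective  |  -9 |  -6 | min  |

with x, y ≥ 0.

Infeasible (no feasible solution exists)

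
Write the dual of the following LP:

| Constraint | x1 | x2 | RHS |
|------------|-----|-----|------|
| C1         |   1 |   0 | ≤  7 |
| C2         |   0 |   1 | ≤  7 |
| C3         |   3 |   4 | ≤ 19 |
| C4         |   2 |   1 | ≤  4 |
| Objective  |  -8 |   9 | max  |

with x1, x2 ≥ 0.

Primal max cᵀx s.t. Ax ≤ b, x ≥ 0  →  Dual min bᵀy s.t. Aᵀy ≥ c, y ≥ 0.

Minimize: z = 7y1 + 7y2 + 19y3 + 4y4

Subject to:
  y1 + 3y3 + 2y4 ≥ -8
  y2 + 4y3 + y4 ≥ 9
  y1, y2, y3, y4 ≥ 0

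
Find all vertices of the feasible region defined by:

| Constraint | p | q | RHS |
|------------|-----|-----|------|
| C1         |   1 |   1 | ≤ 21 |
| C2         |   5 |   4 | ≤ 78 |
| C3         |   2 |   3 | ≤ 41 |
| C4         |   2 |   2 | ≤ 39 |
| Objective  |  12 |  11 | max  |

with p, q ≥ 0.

(0, 0), (15.6, 0), (10, 7), (0, 13.67)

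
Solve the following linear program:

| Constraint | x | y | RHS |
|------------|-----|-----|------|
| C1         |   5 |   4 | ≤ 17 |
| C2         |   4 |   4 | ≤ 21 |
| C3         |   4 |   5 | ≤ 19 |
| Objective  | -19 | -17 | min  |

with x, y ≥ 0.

Evaluate the objective at each vertex of the feasible region:
  z(0, 0) = 0
  z(3.4, 0) = -64.6
  z(1, 3) = -70  ←
  z(0, 3.8) = -64.6
The minimum is at x = 1, y = 3.

x = 1, y = 3, z = -70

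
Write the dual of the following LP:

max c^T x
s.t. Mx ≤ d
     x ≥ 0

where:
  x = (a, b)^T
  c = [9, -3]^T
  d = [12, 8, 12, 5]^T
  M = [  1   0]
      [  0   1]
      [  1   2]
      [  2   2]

Primal max cᵀx s.t. Ax ≤ b, x ≥ 0  →  Dual min bᵀy s.t. Aᵀy ≥ c, y ≥ 0.

Minimize: z = 12y1 + 8y2 + 12y3 + 5y4

Subject to:
  y1 + y3 + 2y4 ≥ 9
  y2 + 2y3 + 2y4 ≥ -3
  y1, y2, y3, y4 ≥ 0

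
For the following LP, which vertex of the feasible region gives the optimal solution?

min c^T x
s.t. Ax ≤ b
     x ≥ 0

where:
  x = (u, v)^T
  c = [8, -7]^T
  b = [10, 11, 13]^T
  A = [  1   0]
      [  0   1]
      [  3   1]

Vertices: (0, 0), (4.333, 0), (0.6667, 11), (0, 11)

Evaluate the objective at each vertex of the feasible region:
  z(0, 0) = 0
  z(4.333, 0) = 34.67
  z(0.6667, 11) = -71.67
  z(0, 11) = -77  ←
The minimum is at u = 0, v = 11.

(0, 11)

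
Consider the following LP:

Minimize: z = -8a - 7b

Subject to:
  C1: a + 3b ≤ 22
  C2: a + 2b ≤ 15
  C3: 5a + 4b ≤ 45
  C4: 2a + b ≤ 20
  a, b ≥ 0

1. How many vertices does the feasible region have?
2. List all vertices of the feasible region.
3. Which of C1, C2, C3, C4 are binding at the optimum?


1. 5
2. (0, 0), (9, 0), (5, 5), (1, 7), (0, 7.333)
3. C2, C3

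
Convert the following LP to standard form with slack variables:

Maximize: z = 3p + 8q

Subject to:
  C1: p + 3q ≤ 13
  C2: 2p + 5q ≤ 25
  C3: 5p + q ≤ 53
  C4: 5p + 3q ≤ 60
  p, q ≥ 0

max z = 3p + 8q

s.t.
  p + 3q + s1 = 13
  2p + 5q + s2 = 25
  5p + q + s3 = 53
  5p + 3q + s4 = 60
  p, q, s1, s2, s3, s4 ≥ 0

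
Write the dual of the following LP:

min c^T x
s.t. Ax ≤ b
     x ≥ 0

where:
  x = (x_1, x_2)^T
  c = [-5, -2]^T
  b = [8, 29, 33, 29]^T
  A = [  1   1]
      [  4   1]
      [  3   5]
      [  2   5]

Primal min cᵀx s.t. Ax ≤ b, x ≥ 0  →  Dual max −bᵀy s.t. Aᵀy ≥ −c, y ≥ 0.

Maximize: z = -8y1 - 29y2 - 33y3 - 29y4

Subject to:
  y1 + 4y2 + 3y3 + 2y4 ≥ 5
  y1 + y2 + 5y3 + 5y4 ≥ 2
  y1, y2, y3, y4 ≥ 0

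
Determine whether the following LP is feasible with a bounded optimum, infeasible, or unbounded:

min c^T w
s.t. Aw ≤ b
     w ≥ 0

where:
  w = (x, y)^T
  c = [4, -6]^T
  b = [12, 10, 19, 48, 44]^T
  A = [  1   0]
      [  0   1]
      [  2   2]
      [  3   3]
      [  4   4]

Feasible with a bounded optimal solution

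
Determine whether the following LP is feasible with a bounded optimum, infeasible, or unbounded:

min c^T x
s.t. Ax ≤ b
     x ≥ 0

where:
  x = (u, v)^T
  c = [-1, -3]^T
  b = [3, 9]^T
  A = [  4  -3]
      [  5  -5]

Unbounded (objective can decrease without bound)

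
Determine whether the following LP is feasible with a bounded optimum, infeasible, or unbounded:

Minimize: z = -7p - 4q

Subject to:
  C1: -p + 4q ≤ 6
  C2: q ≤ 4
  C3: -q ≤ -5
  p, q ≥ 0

Infeasible (no feasible solution exists)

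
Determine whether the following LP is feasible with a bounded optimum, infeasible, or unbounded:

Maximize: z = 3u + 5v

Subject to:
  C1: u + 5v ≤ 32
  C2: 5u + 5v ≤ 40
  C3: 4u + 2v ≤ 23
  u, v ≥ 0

Feasible with a bounded optimal solution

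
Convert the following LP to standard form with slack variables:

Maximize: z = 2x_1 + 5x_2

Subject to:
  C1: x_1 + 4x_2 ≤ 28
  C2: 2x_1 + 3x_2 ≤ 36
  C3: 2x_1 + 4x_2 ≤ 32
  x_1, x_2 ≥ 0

max z = 2x_1 + 5x_2

s.t.
  x_1 + 4x_2 + s1 = 28
  2x_1 + 3x_2 + s2 = 36
  2x_1 + 4x_2 + s3 = 32
  x_1, x_2, s1, s2, s3 ≥ 0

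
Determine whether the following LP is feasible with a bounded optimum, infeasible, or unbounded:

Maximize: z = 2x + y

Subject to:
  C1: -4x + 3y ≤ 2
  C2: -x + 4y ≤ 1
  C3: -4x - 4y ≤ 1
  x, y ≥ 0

Unbounded (objective can increase without bound)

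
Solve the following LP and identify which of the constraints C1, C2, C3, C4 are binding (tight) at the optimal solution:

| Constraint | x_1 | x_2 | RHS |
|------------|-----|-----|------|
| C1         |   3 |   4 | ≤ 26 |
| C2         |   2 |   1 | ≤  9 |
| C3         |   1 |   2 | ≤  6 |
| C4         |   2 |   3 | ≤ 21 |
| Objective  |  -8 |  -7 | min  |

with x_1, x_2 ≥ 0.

At x_1 = 4, x_2 = 1, compute slack b - a·x for each constraint:
  C1: 26 − 16 = 10  (slack)
  C2: 9 − 9 = 0  (binding)
  C3: 6 − 6 = 0  (binding)
  C4: 21 − 11 = 10  (slack)

Optimal: x_1 = 4, x_2 = 1
Binding: C2, C3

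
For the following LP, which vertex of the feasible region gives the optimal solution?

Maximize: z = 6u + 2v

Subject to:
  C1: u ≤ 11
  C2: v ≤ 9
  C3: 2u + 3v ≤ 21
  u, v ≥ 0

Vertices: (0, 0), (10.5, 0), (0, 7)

Evaluate the objective at each vertex of the feasible region:
  z(0, 0) = 0
  z(10.5, 0) = 63  ←
  z(0, 7) = 14
The maximum is at u = 10.5, v = 0.

(10.5, 0)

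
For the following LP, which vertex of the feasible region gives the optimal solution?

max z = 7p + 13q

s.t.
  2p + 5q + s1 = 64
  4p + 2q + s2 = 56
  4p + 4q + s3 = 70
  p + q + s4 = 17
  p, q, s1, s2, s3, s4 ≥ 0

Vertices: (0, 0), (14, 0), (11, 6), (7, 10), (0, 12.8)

Evaluate the objective at each vertex of the feasible region:
  z(0, 0) = 0
  z(14, 0) = 98
  z(11, 6) = 155
  z(7, 10) = 179  ←
  z(0, 12.8) = 166.4
The maximum is at p = 7, q = 10.

(7, 10)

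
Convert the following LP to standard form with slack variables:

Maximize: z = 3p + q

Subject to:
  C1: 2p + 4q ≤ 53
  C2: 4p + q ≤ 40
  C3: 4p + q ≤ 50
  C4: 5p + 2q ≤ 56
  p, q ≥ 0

max z = 3p + q

s.t.
  2p + 4q + s1 = 53
  4p + q + s2 = 40
  4p + q + s3 = 50
  5p + 2q + s4 = 56
  p, q, s1, s2, s3, s4 ≥ 0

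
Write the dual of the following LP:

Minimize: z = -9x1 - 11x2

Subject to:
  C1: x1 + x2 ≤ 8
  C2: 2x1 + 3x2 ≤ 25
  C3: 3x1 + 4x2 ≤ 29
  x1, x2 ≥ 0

Primal min cᵀx s.t. Ax ≤ b, x ≥ 0  →  Dual max −bᵀy s.t. Aᵀy ≥ −c, y ≥ 0.

Maximize: z = -8y1 - 25y2 - 29y3

Subject to:
  y1 + 2y2 + 3y3 ≥ 9
  y1 + 3y2 + 4y3 ≥ 11
  y1, y2, y3 ≥ 0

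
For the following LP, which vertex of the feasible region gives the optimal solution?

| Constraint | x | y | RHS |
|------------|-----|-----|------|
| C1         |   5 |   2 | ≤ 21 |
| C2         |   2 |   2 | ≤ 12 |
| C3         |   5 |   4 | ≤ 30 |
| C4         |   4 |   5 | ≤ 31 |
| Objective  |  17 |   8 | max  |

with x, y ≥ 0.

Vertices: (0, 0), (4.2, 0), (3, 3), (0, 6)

Evaluate the objective at each vertex of the feasible region:
  z(0, 0) = 0
  z(4.2, 0) = 71.4
  z(3, 3) = 75  ←
  z(0, 6) = 48
The maximum is at x = 3, y = 3.

(3, 3)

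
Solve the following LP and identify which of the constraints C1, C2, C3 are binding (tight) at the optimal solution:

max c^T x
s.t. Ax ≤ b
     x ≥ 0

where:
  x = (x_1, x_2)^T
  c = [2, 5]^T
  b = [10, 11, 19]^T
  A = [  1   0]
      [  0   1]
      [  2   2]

At x_1 = 0, x_2 = 9.5, compute slack b - a·x for each constraint:
  C1: 10 − 0 = 10  (slack)
  C2: 11 − 9.5 = 1.5  (slack)
  C3: 19 − 19 = 0  (binding)

Optimal: x_1 = 0, x_2 = 9.5
Binding: C3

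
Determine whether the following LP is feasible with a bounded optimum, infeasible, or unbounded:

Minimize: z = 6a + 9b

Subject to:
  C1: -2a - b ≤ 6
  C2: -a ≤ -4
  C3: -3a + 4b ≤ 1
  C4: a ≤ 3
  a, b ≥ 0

Infeasible (no feasible solution exists)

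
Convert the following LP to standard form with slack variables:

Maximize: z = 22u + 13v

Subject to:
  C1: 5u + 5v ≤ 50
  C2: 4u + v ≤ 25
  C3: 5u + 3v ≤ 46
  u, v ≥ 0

max z = 22u + 13v

s.t.
  5u + 5v + s1 = 50
  4u + v + s2 = 25
  5u + 3v + s3 = 46
  u, v, s1, s2, s3 ≥ 0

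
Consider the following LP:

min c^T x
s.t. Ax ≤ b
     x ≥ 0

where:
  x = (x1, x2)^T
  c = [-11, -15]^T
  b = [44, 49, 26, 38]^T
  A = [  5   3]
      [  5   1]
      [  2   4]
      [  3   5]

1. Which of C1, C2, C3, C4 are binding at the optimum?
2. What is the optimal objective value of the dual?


1. C1, C3
2. -122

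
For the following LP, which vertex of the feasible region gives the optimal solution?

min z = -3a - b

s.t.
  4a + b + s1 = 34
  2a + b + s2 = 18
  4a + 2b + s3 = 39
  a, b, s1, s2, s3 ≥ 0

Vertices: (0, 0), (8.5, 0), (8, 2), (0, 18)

Evaluate the objective at each vertex of the feasible region:
  z(0, 0) = 0
  z(8.5, 0) = -25.5
  z(8, 2) = -26  ←
  z(0, 18) = -18
The minimum is at a = 8, b = 2.

(8, 2)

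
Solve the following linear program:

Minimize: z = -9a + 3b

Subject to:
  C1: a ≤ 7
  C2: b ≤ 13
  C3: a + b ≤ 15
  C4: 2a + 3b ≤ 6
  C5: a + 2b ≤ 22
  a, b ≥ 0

Evaluate the objective at each vertex of the feasible region:
  z(0, 0) = 0
  z(3, 0) = -27  ←
  z(0, 2) = 6
The minimum is at a = 3, b = 0.

a = 3, b = 0, z = -27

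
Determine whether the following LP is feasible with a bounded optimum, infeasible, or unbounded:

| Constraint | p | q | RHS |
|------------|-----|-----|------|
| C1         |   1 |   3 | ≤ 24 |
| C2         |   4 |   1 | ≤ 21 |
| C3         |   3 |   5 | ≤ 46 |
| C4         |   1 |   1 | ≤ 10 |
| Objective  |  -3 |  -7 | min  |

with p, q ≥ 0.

Feasible with a bounded optimal solution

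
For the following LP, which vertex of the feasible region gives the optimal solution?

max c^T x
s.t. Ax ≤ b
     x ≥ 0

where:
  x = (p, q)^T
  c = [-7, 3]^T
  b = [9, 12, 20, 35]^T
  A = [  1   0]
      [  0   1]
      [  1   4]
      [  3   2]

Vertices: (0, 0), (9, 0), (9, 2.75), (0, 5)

Evaluate the objective at each vertex of the feasible region:
  z(0, 0) = 0
  z(9, 0) = -63
  z(9, 2.75) = -54.75
  z(0, 5) = 15  ←
The maximum is at p = 0, q = 5.

(0, 5)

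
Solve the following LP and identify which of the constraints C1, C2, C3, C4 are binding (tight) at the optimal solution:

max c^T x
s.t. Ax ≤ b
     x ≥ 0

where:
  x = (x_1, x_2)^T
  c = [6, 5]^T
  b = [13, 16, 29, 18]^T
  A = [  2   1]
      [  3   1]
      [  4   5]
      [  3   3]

At x_1 = 5, x_2 = 1, compute slack b - a·x for each constraint:
  C1: 13 − 11 = 2  (slack)
  C2: 16 − 16 = 0  (binding)
  C3: 29 − 25 = 4  (slack)
  C4: 18 − 18 = 0  (binding)

Optimal: x_1 = 5, x_2 = 1
Binding: C2, C4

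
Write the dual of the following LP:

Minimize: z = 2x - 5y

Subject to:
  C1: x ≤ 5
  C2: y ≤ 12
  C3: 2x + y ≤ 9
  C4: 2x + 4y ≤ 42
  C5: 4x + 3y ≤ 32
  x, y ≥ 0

Primal min cᵀx s.t. Ax ≤ b, x ≥ 0  →  Dual max −bᵀy s.t. Aᵀy ≥ −c, y ≥ 0.

Maximize: z = -5y1 - 12y2 - 9y3 - 42y4 - 32y5

Subject to:
  y1 + 2y3 + 2y4 + 4y5 ≥ -2
  y2 + y3 + 4y4 + 3y5 ≥ 5
  y1, y2, y3, y4, y5 ≥ 0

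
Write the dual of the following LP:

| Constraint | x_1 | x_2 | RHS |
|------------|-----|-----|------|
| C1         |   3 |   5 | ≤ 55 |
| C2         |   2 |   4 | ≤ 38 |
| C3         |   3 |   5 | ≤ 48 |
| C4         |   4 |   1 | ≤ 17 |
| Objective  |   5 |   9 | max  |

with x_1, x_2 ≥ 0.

Primal max cᵀx s.t. Ax ≤ b, x ≥ 0  →  Dual min bᵀy s.t. Aᵀy ≥ c, y ≥ 0.

Minimize: z = 55y1 + 38y2 + 48y3 + 17y4

Subject to:
  3y1 + 2y2 + 3y3 + 4y4 ≥ 5
  5y1 + 4y2 + 5y3 + y4 ≥ 9
  y1, y2, y3, y4 ≥ 0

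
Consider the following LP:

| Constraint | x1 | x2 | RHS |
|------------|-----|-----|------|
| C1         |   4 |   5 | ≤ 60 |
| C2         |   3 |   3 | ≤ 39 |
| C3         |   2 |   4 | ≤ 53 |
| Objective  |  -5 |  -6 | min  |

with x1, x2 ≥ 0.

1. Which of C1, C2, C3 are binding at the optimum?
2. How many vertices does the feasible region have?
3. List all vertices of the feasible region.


1. C1, C2
2. 4
3. (0, 0), (13, 0), (5, 8), (0, 12)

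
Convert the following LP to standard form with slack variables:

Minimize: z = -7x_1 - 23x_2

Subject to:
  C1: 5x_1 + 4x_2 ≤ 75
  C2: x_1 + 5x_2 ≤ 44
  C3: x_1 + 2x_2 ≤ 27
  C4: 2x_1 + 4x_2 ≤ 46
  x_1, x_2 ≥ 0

min z = -7x_1 - 23x_2

s.t.
  5x_1 + 4x_2 + s1 = 75
  x_1 + 5x_2 + s2 = 44
  x_1 + 2x_2 + s3 = 27
  2x_1 + 4x_2 + s4 = 46
  x_1, x_2, s1, s2, s3, s4 ≥ 0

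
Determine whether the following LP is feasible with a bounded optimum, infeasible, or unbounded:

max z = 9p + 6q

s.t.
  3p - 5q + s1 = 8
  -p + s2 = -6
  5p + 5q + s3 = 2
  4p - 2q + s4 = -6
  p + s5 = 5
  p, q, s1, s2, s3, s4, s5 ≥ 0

Infeasible (no feasible solution exists)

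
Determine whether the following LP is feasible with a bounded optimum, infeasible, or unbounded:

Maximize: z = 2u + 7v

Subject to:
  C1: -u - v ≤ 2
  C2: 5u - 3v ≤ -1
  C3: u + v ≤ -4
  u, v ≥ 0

Infeasible (no feasible solution exists)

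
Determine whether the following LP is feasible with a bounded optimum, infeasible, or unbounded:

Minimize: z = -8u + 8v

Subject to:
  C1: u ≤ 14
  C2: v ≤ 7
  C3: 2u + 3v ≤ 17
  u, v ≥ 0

Feasible with a bounded optimal solution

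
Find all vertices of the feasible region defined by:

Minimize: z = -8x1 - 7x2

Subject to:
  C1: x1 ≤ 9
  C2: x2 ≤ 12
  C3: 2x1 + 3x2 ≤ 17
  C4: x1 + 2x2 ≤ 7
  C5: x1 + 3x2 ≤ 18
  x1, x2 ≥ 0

(0, 0), (7, 0), (0, 3.5)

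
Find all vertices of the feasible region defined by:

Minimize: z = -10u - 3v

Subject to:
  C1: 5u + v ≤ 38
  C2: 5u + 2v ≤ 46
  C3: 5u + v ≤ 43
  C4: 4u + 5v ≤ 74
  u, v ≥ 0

(0, 0), (7.6, 0), (6, 8), (4.824, 10.94), (0, 14.8)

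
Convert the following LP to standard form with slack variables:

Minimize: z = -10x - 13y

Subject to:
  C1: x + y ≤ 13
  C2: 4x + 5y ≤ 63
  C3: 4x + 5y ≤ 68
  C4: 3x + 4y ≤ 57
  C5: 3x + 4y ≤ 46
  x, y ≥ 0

min z = -10x - 13y

s.t.
  x + y + s1 = 13
  4x + 5y + s2 = 63
  4x + 5y + s3 = 68
  3x + 4y + s4 = 57
  3x + 4y + s5 = 46
  x, y, s1, s2, s3, s4, s5 ≥ 0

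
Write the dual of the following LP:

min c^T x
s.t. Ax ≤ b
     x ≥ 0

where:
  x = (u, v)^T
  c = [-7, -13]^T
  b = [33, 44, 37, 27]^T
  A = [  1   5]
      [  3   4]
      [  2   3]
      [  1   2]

Primal min cᵀx s.t. Ax ≤ b, x ≥ 0  →  Dual max −bᵀy s.t. Aᵀy ≥ −c, y ≥ 0.

Maximize: z = -33y1 - 44y2 - 37y3 - 27y4

Subject to:
  y1 + 3y2 + 2y3 + y4 ≥ 7
  5y1 + 4y2 + 3y3 + 2y4 ≥ 13
  y1, y2, y3, y4 ≥ 0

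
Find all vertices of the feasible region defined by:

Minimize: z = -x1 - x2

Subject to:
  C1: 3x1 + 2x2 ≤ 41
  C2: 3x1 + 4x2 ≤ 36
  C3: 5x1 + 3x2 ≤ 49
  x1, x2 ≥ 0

(0, 0), (9.8, 0), (8, 3), (0, 9)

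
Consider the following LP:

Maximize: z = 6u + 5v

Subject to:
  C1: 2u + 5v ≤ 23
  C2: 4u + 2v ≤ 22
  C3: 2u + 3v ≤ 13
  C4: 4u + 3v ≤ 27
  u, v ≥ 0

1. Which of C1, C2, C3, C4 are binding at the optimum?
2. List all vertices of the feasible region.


1. C2, C3
2. (0, 0), (5.5, 0), (5, 1), (0, 4.333)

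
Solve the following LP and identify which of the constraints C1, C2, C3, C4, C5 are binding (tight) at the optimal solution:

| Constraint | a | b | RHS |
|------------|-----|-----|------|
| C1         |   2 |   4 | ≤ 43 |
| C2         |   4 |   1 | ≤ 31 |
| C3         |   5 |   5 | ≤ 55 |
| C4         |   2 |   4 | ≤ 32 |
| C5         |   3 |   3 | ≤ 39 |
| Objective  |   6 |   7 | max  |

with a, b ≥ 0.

At a = 6, b = 5, compute slack b - a·x for each constraint:
  C1: 43 − 32 = 11  (slack)
  C2: 31 − 29 = 2  (slack)
  C3: 55 − 55 = 0  (binding)
  C4: 32 − 32 = 0  (binding)
  C5: 39 − 33 = 6  (slack)

Optimal: a = 6, b = 5
Binding: C3, C4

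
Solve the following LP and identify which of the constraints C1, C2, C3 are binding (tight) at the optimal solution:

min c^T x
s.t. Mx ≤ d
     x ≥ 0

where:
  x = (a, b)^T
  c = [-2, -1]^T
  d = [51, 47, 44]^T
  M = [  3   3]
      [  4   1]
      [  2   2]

At a = 10, b = 7, compute slack b - a·x for each constraint:
  C1: 51 − 51 = 0  (binding)
  C2: 47 − 47 = 0  (binding)
  C3: 44 − 34 = 10  (slack)

Optimal: a = 10, b = 7
Binding: C1, C2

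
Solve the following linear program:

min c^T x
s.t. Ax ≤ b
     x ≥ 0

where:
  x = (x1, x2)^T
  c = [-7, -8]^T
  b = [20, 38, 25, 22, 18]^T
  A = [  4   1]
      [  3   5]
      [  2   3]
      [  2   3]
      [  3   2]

Evaluate the objective at each vertex of the feasible region:
  z(0, 0) = 0
  z(5, 0) = -35
  z(4.4, 2.4) = -50
  z(2, 6) = -62  ←
  z(0, 7.333) = -58.67
The minimum is at x1 = 2, x2 = 6.

x1 = 2, x2 = 6, z = -62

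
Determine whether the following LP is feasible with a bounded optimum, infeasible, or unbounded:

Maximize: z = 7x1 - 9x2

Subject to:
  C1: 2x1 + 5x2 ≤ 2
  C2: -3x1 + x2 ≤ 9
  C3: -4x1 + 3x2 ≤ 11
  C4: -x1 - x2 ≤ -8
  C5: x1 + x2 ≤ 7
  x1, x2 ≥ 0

Infeasible (no feasible solution exists)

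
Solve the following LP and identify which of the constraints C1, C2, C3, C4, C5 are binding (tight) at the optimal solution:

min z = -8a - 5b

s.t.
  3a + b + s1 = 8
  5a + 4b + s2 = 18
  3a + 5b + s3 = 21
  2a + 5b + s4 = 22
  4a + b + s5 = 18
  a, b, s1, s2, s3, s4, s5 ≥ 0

At a = 2, b = 2, compute slack b - a·x for each constraint:
  C1: 8 − 8 = 0  (binding)
  C2: 18 − 18 = 0  (binding)
  C3: 21 − 16 = 5  (slack)
  C4: 22 − 14 = 8  (slack)
  C5: 18 − 10 = 8  (slack)

Optimal: a = 2, b = 2
Binding: C1, C2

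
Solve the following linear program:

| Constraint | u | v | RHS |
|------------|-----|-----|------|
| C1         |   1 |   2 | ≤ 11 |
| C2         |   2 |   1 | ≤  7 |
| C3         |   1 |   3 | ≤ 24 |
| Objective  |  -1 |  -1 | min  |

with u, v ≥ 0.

Evaluate the objective at each vertex of the feasible region:
  z(0, 0) = 0
  z(3.5, 0) = -3.5
  z(1, 5) = -6  ←
  z(0, 5.5) = -5.5
The minimum is at u = 1, v = 5.

u = 1, v = 5, z = -6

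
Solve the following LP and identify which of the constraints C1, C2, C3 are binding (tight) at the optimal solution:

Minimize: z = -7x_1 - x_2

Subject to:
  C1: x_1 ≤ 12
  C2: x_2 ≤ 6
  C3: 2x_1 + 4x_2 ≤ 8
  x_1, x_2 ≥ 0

At x_1 = 4, x_2 = 0, compute slack b - a·x for each constraint:
  C1: 12 − 4 = 8  (slack)
  C2: 6 − 0 = 6  (slack)
  C3: 8 − 8 = 0  (binding)

Optimal: x_1 = 4, x_2 = 0
Binding: C3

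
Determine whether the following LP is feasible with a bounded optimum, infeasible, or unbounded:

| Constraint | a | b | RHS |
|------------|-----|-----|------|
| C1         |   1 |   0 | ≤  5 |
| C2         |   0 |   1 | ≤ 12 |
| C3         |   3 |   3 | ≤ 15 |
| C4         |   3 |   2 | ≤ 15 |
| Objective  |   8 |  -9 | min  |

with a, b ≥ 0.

Feasible with a bounded optimal solution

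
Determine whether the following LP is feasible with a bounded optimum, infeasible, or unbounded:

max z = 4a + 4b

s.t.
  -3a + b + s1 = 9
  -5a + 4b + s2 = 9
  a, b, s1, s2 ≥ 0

Unbounded (objective can increase without bound)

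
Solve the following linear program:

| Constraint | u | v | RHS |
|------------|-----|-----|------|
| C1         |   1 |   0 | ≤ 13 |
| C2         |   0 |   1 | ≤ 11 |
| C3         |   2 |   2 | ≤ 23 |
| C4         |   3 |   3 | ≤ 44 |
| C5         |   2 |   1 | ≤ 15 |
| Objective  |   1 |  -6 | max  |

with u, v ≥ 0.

Evaluate the objective at each vertex of the feasible region:
  z(0, 0) = 0
  z(7.5, 0) = 7.5  ←
  z(3.5, 8) = -44.5
  z(0.5, 11) = -65.5
  z(0, 11) = -66
The maximum is at u = 7.5, v = 0.

u = 7.5, v = 0, z = 7.5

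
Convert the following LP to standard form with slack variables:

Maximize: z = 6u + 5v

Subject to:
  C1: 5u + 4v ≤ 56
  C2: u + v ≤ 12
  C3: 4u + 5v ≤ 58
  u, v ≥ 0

max z = 6u + 5v

s.t.
  5u + 4v + s1 = 56
  u + v + s2 = 12
  4u + 5v + s3 = 58
  u, v, s1, s2, s3 ≥ 0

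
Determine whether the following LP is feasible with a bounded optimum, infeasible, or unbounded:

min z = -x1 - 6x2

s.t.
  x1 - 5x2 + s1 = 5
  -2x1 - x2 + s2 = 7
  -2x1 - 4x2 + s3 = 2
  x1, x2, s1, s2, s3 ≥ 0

Unbounded (objective can decrease without bound)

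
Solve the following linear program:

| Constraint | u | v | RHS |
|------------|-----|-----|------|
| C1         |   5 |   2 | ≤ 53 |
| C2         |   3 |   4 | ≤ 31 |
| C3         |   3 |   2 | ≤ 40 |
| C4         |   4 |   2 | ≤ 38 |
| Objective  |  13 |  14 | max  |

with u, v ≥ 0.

Evaluate the objective at each vertex of the feasible region:
  z(0, 0) = 0
  z(9.5, 0) = 123.5
  z(9, 1) = 131  ←
  z(0, 7.75) = 108.5
The maximum is at u = 9, v = 1.

u = 9, v = 1, z = 131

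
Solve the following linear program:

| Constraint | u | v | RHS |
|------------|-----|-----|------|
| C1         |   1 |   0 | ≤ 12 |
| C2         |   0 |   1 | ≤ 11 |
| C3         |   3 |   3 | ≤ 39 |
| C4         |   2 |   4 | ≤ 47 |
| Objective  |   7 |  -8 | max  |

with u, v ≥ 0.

Evaluate the objective at each vertex of the feasible region:
  z(0, 0) = 0
  z(12, 0) = 84  ←
  z(12, 1) = 76
  z(2.5, 10.5) = -66.5
  z(1.5, 11) = -77.5
  z(0, 11) = -88
The maximum is at u = 12, v = 0.

u = 12, v = 0, z = 84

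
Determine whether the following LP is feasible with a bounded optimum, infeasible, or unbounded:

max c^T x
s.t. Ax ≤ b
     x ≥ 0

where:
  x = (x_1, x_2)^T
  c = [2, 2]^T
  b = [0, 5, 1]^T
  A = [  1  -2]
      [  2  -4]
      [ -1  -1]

Unbounded (objective can increase without bound)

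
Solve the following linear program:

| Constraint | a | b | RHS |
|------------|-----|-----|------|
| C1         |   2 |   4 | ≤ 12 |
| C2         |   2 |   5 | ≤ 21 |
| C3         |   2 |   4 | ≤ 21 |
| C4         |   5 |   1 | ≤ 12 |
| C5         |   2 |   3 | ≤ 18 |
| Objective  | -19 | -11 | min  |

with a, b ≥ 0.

Evaluate the objective at each vertex of the feasible region:
  z(0, 0) = 0
  z(2.4, 0) = -45.6
  z(2, 2) = -60  ←
  z(0, 3) = -33
The minimum is at a = 2, b = 2.

a = 2, b = 2, z = -60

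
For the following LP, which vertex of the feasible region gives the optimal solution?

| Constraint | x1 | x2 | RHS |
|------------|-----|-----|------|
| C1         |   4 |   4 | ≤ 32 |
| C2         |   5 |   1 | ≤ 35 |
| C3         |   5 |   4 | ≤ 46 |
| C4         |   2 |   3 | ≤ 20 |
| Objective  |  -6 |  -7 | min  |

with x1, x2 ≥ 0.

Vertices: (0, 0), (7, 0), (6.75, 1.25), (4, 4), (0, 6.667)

Evaluate the objective at each vertex of the feasible region:
  z(0, 0) = 0
  z(7, 0) = -42
  z(6.75, 1.25) = -49.25
  z(4, 4) = -52  ←
  z(0, 6.667) = -46.67
The minimum is at x1 = 4, x2 = 4.

(4, 4)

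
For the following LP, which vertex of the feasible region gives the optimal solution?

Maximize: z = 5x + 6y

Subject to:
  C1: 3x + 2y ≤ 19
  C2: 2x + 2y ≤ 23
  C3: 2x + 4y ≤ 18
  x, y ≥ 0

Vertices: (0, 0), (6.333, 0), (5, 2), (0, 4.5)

Evaluate the objective at each vertex of the feasible region:
  z(0, 0) = 0
  z(6.333, 0) = 31.67
  z(5, 2) = 37  ←
  z(0, 4.5) = 27
The maximum is at x = 5, y = 2.

(5, 2)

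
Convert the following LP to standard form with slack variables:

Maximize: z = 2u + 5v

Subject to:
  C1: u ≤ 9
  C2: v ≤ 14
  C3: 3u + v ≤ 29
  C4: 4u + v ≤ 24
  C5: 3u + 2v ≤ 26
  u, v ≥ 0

max z = 2u + 5v

s.t.
  u + s1 = 9
  v + s2 = 14
  3u + v + s3 = 29
  4u + v + s4 = 24
  3u + 2v + s5 = 26
  u, v, s1, s2, s3, s4, s5 ≥ 0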